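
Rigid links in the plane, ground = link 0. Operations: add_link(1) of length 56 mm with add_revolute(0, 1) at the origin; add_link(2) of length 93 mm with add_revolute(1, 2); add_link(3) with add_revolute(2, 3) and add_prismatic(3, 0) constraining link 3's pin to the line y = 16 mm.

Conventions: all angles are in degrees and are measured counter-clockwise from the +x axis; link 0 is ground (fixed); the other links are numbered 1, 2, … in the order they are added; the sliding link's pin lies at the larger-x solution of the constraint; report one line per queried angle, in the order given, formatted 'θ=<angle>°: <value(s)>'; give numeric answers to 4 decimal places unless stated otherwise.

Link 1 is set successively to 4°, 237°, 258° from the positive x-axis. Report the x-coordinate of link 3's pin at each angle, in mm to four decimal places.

geometry: r = 56 mm, L = 93 mm, e = 16 mm
θ=4°: crank pin P = (r cos θ, r sin θ) = (55.863587, 3.906363)
θ=4°: h = r sin θ − e = 3.906363 − 16 = -12.093637
θ=4°: x = r cos θ + √(L² − h²) = 55.863587 + 92.210324 = 148.073911
θ=237°: crank pin P = (r cos θ, r sin θ) = (-30.499786, -46.965552)
θ=237°: h = r sin θ − e = -46.965552 − 16 = -62.965552
θ=237°: x = r cos θ + √(L² − h²) = -30.499786 + 68.442233 = 37.942447
θ=258°: crank pin P = (r cos θ, r sin θ) = (-11.643055, -54.776266)
θ=258°: h = r sin θ − e = -54.776266 − 16 = -70.776266
θ=258°: x = r cos θ + √(L² − h²) = -11.643055 + 60.330094 = 48.687039

θ=4°: 148.0739
θ=237°: 37.9424
θ=258°: 48.6870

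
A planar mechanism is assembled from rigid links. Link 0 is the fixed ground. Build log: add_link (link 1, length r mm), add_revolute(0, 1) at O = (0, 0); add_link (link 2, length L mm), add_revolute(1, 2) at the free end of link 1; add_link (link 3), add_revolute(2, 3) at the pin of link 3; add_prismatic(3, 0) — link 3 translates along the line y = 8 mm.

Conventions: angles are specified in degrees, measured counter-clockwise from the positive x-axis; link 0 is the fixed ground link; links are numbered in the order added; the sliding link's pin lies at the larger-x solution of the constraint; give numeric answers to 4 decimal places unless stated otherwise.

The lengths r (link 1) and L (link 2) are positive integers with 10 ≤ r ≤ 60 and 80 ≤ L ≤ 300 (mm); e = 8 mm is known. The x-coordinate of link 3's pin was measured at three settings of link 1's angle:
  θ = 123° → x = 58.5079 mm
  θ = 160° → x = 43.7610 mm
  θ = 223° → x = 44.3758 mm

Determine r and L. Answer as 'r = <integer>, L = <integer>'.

constraint per measurement: (x − r cos θ)² + (r sin θ − e)² = L²
subtracting the θ₁ and θ₂ equations cancels the r² and L² terms:
r = (x₁² − x₂²) / (2[(x₁cos θ₁ + e sin θ₁) − (x₂cos θ₂ + e sin θ₂)]) = 56.9999 → r = 57
L² = (x₁ − r cos θ₁)² + (r sin θ₁ − e)² = 9603.9950 → L = 98.0000 → L = 98
check at θ₃=223°: x = 44.3758 (printed 44.3758) ✓

r = 57, L = 98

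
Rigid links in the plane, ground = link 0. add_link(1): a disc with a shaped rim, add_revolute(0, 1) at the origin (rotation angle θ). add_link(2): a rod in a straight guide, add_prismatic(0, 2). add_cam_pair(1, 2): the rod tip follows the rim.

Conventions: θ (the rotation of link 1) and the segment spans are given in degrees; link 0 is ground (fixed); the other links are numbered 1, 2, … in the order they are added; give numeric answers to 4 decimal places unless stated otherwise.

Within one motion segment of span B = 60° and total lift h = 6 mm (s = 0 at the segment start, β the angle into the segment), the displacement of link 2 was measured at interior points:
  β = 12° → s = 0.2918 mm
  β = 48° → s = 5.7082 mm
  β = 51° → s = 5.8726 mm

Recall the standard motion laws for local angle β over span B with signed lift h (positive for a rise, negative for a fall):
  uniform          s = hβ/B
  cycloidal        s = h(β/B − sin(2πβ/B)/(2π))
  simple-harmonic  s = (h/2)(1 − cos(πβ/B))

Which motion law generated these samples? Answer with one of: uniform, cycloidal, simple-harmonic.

candidates at β/B = r: uniform s = h·r (linear in β); cycloidal s = h·(r − sin(2πr)/(2π)); simple-harmonic s = (h/2)(1 − cos(πr))
β=12°: printed 0.2918 | uniform 1.2000, cycloidal 0.2918, simple-harmonic 0.5729
β=48°: printed 5.7082 | uniform 4.8000, cycloidal 5.7082, simple-harmonic 5.4271
β=51°: printed 5.8726 | uniform 5.1000, cycloidal 5.8726, simple-harmonic 5.6730
only one law matches every sample → cycloidal

cycloidal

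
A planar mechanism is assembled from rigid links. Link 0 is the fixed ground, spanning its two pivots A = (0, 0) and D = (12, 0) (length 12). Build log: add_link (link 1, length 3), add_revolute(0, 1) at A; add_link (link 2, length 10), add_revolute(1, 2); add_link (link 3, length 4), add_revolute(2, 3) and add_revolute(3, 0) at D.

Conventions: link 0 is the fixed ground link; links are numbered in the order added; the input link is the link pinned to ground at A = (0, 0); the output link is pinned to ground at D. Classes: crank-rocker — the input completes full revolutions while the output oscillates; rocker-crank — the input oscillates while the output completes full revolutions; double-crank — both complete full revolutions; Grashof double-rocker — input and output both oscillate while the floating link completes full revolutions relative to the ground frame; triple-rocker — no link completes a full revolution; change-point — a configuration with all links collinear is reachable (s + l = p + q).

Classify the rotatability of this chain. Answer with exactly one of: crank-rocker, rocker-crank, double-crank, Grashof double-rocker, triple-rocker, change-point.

lengths: ground=12, input=3, coupler=10, output=4
sorted: s=3 (shortest), l=12 (longest), p+q=14
s + l = 15 vs p + q = 14
s + l > p + q → non-Grashof → no link fully rotates → triple-rocker

triple-rocker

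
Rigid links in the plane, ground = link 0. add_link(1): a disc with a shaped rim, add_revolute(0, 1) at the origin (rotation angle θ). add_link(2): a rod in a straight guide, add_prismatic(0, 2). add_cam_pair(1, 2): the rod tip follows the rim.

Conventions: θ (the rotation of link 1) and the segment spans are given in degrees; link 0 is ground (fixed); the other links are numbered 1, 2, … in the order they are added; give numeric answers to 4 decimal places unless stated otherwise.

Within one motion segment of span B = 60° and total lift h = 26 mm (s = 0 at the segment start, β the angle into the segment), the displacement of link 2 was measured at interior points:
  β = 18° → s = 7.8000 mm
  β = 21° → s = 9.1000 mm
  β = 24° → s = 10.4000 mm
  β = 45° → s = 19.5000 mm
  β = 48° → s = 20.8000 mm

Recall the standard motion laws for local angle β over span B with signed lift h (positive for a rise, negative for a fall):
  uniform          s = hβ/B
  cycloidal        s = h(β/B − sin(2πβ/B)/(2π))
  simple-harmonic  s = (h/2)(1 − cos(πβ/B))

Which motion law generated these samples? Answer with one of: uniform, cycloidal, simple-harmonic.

candidates at β/B = r: uniform s = h·r (linear in β); cycloidal s = h·(r − sin(2πr)/(2π)); simple-harmonic s = (h/2)(1 − cos(πr))
β=18°: printed 7.8000 | uniform 7.8000, cycloidal 3.8645, simple-harmonic 5.3588
β=21°: printed 9.1000 | uniform 9.1000, cycloidal 5.7523, simple-harmonic 7.0981
β=24°: printed 10.4000 | uniform 10.4000, cycloidal 7.9677, simple-harmonic 8.9828
β=45°: printed 19.5000 | uniform 19.5000, cycloidal 23.6380, simple-harmonic 22.1924
β=48°: printed 20.8000 | uniform 20.8000, cycloidal 24.7355, simple-harmonic 23.5172
only one law matches every sample → uniform

uniform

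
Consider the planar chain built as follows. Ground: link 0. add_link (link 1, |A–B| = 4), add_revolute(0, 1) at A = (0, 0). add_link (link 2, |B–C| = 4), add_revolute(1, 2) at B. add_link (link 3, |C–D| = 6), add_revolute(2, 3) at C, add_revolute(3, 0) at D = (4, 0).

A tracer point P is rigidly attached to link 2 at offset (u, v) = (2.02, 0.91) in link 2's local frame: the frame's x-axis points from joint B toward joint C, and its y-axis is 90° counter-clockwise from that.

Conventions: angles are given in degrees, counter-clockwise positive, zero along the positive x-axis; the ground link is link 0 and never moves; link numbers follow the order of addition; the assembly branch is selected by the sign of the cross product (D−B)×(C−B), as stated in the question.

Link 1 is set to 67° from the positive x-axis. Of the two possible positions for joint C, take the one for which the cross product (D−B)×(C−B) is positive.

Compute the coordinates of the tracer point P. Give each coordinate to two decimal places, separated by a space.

A=(0,0), D=(4.00,0)
B = A + 4.00·(cos67°, sin67°) = (1.5629, 3.6820)
|BD| = 4.4155
circle(B,4.00) ∩ circle(D,6.00): a=-0.0570, h=3.9996
  candidates: C₊=(4.8667,5.9371) cross=17.660; C₋=(-1.8037,1.5220) cross=-17.660
  branch + wants cross > 0 → take C=(4.8667,5.9371) (cross=17.660)
ex = (C−B)/|BC| = (0.8259,0.5638); ey = (-0.5638,0.8259)
P = B + 2.02·ex + 0.91·ey = (2.7183,5.5724)

2.72 5.57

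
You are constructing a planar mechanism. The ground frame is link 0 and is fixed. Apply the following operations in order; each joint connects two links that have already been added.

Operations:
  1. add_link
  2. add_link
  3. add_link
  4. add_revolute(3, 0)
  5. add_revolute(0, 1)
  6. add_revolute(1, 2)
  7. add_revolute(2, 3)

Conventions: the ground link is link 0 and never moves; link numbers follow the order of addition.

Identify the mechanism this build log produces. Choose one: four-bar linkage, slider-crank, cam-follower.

links: 4 (incl. ground); joints: 4 revolute, 0 prismatic, 0 higher (cam) pair, forming one closed loop
4 links in a single 4R loop → four-bar linkage

four-bar linkage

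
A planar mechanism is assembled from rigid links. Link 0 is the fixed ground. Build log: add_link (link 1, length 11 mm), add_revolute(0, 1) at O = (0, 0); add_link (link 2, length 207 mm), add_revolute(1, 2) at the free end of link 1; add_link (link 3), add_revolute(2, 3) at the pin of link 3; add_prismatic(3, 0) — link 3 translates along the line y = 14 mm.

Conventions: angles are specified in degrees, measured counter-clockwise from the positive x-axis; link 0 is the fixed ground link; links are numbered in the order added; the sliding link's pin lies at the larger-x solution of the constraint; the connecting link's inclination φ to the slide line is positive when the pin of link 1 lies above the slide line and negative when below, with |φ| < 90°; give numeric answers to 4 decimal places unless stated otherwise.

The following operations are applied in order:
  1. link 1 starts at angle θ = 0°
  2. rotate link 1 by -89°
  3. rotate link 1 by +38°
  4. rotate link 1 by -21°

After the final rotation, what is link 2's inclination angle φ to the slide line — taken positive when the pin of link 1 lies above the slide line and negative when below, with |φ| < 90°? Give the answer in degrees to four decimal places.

geometry: r = 11 mm, L = 207 mm, e = 14 mm; θ starts at 0°
rotate link 1 by -89°: θ ← 0° -89° = -89°
rotate link 1 by +38°: θ ← -89° +38° = -51°
rotate link 1 by -21°: θ ← -51° -21° = -72°
h = r sin θ − e = -10.461622 − 14 = -24.461622
sin φ = h / L = -24.461622 / 207 = -0.11817209
φ = arcsin(-0.11817209) = -6.786620°

-6.7866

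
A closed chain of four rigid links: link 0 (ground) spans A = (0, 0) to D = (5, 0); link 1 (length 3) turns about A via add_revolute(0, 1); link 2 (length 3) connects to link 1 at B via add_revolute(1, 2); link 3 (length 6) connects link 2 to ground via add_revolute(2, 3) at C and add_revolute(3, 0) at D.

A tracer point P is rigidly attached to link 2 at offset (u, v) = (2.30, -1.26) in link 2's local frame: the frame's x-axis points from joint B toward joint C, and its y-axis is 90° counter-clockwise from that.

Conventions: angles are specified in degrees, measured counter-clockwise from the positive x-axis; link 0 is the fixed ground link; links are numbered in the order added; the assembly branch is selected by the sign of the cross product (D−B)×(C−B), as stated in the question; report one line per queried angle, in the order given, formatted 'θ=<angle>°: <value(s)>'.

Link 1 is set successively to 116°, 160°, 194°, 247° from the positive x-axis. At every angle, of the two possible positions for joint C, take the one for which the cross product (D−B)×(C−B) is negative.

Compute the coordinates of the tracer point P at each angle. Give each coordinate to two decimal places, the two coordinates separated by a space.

A=(0,0), D=(5.00,0)
θ=116°: B = A + 3.00·(cos116°, sin116°) = (-1.3151, 2.6964)
θ=116°: |BD| = 6.8667
θ=116°: circle(B,3.00) ∩ circle(D,6.00): a=1.4673, h=2.6167
θ=116°:   candidates: C₊=(1.0618,4.5267) cross=17.968; C₋=(-0.9932,-0.2863) cross=-17.968
θ=116°:   branch - wants cross < 0 → take C=(-0.9932,-0.2863) (cross=-17.968)
θ=116°: ex = (C−B)/|BC| = (0.1073,-0.9942); ey = (0.9942,0.1073)
θ=116°: P = B + 2.30·ex + -1.26·ey = (-2.3210,0.2744)
θ=160°: B = A + 3.00·(cos160°, sin160°) = (-2.8191, 1.0261)
θ=160°: |BD| = 7.8861
θ=160°: circle(B,3.00) ∩ circle(D,6.00): a=2.2312, h=2.0054
θ=160°:   candidates: C₊=(-0.3459,2.7242) cross=15.815; C₋=(-0.8678,-1.2526) cross=-15.815
θ=160°:   branch - wants cross < 0 → take C=(-0.8678,-1.2526) (cross=-15.815)
θ=160°: ex = (C−B)/|BC| = (0.6504,-0.7596); ey = (0.7596,0.6504)
θ=160°: P = B + 2.30·ex + -1.26·ey = (-2.2801,-1.5405)
θ=194°: B = A + 3.00·(cos194°, sin194°) = (-2.9109, -0.7258)
θ=194°: |BD| = 7.9441
θ=194°: circle(B,3.00) ∩ circle(D,6.00): a=2.2727, h=1.9583
θ=194°:   candidates: C₊=(-0.8266,1.4320) cross=15.557; C₋=(-0.4688,-2.4682) cross=-15.557
θ=194°:   branch - wants cross < 0 → take C=(-0.4688,-2.4682) (cross=-15.557)
θ=194°: ex = (C−B)/|BC| = (0.8140,-0.5808); ey = (0.5808,0.8140)
θ=194°: P = B + 2.30·ex + -1.26·ey = (-1.7705,-3.0873)
θ=247°: B = A + 3.00·(cos247°, sin247°) = (-1.1722, -2.7615)
θ=247°: |BD| = 6.7618
θ=247°: circle(B,3.00) ∩ circle(D,6.00): a=1.3844, h=2.6615
θ=247°:   candidates: C₊=(-0.9955,0.2333) cross=17.996; C₋=(1.1784,-4.6255) cross=-17.996
θ=247°:   branch - wants cross < 0 → take C=(1.1784,-4.6255) (cross=-17.996)
θ=247°: ex = (C−B)/|BC| = (0.7835,-0.6213); ey = (0.6213,0.7835)
θ=247°: P = B + 2.30·ex + -1.26·ey = (-0.1529,-5.1779)

θ=116°: -2.32 0.27
θ=160°: -2.28 -1.54
θ=194°: -1.77 -3.09
θ=247°: -0.15 -5.18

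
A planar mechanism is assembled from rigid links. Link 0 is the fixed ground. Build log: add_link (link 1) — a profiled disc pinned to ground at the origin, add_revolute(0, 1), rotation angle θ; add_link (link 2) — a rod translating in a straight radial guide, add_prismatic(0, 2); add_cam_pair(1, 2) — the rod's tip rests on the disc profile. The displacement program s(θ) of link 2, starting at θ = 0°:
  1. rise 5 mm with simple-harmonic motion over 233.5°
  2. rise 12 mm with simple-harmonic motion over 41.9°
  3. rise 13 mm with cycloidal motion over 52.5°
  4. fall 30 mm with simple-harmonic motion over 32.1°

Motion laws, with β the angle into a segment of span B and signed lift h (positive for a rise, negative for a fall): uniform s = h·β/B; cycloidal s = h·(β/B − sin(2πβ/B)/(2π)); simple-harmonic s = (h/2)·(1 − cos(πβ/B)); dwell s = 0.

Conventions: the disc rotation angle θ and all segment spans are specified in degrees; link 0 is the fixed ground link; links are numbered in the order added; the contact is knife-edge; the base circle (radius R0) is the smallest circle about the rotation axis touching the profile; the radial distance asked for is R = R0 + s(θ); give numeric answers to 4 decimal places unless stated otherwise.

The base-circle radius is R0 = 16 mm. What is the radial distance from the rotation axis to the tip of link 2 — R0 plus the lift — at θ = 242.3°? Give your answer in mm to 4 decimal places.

seg 1 [0°–233.5°] simple-harmonic, h=5: full span → s += 5 → s = 5.0000
seg 2 [233.5°–275.4°] simple-harmonic, h=12: θ=242.3° here. β=8.8, B=41.9. 12/2·(1 − cos(π·0.2100)) = 1.2593 → s = 6.2593
R = R0 + s = 16 + 6.2593 = 22.2593

22.2593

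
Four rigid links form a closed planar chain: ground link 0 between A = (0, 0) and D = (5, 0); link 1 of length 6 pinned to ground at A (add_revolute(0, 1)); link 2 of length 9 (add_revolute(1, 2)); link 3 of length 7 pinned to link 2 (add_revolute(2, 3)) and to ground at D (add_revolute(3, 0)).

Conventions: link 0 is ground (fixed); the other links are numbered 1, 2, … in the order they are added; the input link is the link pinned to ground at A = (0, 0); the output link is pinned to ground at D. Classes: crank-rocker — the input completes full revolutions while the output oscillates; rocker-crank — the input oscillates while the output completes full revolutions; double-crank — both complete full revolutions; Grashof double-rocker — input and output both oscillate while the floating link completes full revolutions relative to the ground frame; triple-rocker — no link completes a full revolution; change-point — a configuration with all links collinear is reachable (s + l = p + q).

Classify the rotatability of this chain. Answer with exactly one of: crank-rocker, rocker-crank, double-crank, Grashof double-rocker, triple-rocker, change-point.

lengths: ground=5, input=6, coupler=9, output=7
sorted: s=5 (shortest), l=9 (longest), p+q=13
s + l = 14 vs p + q = 13
s + l > p + q → non-Grashof → no link fully rotates → triple-rocker

triple-rocker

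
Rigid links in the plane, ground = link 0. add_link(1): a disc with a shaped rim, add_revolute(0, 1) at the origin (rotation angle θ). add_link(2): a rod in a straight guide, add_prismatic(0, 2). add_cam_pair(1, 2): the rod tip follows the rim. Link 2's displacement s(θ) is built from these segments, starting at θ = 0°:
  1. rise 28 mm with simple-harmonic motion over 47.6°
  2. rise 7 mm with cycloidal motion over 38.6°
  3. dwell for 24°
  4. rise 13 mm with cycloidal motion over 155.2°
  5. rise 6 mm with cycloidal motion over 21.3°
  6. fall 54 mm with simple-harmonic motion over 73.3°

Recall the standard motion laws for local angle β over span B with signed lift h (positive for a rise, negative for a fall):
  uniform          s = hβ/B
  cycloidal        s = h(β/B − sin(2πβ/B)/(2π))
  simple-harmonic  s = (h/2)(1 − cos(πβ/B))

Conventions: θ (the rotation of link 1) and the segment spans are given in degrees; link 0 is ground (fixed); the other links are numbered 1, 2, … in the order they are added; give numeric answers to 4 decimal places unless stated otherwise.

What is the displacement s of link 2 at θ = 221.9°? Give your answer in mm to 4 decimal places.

segment 1 (0° to 47.6°, simple-harmonic, h = 28) is passed completely: s = 0.0000 + (28) = 28.0000
segment 2 (47.6° to 86.2°, cycloidal, h = 7) is passed completely: s = 28.0000 + (7) = 35.0000
segment 3 (86.2° to 110.2°, dwell): s unchanged at 35.0000
θ = 221.9° falls in segment 4 (110.2° to 265.4°, cycloidal, h = 13): β = 221.9 − 110.2 = 111.7°, B = 155.2°; Δs = 13·(0.7197 − sin(2π·0.7197)/(2π)) = 11.3880; s = 35.0000 + 11.3880 = 46.3880

46.3880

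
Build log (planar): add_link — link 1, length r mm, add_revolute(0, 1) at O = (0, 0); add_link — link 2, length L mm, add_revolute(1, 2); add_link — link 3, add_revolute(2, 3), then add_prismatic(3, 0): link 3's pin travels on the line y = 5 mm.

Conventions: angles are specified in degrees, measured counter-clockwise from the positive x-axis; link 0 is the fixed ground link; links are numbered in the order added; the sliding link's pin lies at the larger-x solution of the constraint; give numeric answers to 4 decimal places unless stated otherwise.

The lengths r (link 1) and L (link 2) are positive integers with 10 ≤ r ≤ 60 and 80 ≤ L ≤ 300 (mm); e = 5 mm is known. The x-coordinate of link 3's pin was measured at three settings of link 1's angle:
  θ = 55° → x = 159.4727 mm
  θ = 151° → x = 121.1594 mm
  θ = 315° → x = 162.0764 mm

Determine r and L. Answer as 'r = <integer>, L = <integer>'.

constraint per measurement: (x − r cos θ)² + (r sin θ − e)² = L²
subtracting the θ₁ and θ₂ equations cancels the r² and L² terms:
r = (x₁² − x₂²) / (2[(x₁cos θ₁ + e sin θ₁) − (x₂cos θ₂ + e sin θ₂)]) = 27.0000 → r = 27
L² = (x₁ − r cos θ₁)² + (r sin θ₁ − e)² = 21025.0027 → L = 145.0000 → L = 145
check at θ₃=315°: x = 162.0764 (printed 162.0764) ✓

r = 27, L = 145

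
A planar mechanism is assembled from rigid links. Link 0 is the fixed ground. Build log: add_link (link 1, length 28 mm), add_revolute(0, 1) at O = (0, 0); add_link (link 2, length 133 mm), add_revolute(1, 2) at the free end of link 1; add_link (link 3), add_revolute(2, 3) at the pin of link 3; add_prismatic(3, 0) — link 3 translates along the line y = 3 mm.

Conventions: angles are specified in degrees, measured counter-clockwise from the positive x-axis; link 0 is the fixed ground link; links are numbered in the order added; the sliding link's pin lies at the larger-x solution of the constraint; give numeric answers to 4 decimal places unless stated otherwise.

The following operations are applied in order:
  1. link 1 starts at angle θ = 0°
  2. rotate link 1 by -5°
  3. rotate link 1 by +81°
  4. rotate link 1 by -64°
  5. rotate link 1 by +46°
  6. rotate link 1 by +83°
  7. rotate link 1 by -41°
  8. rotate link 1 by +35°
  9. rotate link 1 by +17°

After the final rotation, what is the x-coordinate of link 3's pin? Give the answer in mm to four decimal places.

geometry: r = 28 mm, L = 133 mm, e = 3 mm; θ starts at 0°
rotate link 1 by -5°: θ ← 0° -5° = -5°
rotate link 1 by +81°: θ ← -5° +81° = 76°
rotate link 1 by -64°: θ ← 76° -64° = 12°
rotate link 1 by +46°: θ ← 12° +46° = 58°
rotate link 1 by +83°: θ ← 58° +83° = 141°
rotate link 1 by -41°: θ ← 141° -41° = 100°
rotate link 1 by +35°: θ ← 100° +35° = 135°
rotate link 1 by +17°: θ ← 135° +17° = 152°
crank pin P = (r cos θ, r sin θ) = (-24.722533, 13.145204)
h = r sin θ − e = 13.145204 − 3 = 10.145204
x = r cos θ + √(L² − h²) = -24.722533 + 132.612499 = 107.889966

107.8900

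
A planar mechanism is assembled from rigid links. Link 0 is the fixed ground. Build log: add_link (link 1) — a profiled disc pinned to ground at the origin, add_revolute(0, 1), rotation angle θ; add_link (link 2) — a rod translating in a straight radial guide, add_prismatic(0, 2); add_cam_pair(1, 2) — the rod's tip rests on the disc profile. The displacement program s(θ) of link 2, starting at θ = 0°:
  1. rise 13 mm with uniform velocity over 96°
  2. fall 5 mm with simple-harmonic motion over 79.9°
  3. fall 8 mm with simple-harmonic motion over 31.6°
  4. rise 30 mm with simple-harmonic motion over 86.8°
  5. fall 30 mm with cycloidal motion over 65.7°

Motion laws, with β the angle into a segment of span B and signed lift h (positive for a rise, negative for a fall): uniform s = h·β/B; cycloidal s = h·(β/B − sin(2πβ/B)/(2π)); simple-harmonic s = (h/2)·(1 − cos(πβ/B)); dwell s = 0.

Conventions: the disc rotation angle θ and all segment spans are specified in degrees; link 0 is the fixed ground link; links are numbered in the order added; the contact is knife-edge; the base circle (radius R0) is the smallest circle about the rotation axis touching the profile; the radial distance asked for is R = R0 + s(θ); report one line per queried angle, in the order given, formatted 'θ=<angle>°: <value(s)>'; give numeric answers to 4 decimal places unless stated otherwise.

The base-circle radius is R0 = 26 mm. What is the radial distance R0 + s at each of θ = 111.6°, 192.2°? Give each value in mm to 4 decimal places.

seg 1 [0°–96°] uniform, h=13: full span → s += 13 → s = 13.0000
seg 2 [96°–175.9°] simple-harmonic, h=-5: θ=111.6° here. β=15.6, B=79.9. -5/2·(1 − cos(π·0.1952)) = -0.4557 → s = 12.5443
seg 2 [96°–175.9°] simple-harmonic, h=-5: full span → s += -5 → s = 8.0000
seg 3 [175.9°–207.5°] simple-harmonic, h=-8: θ=192.2° here. β=16.3, B=31.6. -8/2·(1 − cos(π·0.5158)) = -4.1988 → s = 3.8012
θ=111.6°: R = R0 + s = 26 + 12.5443 = 38.5443
θ=192.2°: R = R0 + s = 26 + 3.8012 = 29.8012

θ=111.6°: 38.5443
θ=192.2°: 29.8012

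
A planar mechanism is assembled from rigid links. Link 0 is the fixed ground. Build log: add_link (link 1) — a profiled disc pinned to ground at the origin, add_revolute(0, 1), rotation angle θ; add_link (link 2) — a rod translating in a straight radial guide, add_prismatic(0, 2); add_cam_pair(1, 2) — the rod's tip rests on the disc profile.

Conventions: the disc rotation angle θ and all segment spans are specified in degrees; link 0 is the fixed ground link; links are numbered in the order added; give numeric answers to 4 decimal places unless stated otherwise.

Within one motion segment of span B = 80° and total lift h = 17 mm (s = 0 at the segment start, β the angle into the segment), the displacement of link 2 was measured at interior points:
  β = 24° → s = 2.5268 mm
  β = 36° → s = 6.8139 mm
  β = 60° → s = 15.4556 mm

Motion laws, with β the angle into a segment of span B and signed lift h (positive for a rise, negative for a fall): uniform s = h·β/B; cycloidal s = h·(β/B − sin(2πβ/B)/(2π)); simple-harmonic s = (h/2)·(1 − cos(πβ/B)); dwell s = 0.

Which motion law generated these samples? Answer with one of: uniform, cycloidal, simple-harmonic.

candidates at β/B = r: uniform s = h·r (linear in β); cycloidal s = h·(r − sin(2πr)/(2π)); simple-harmonic s = (h/2)(1 − cos(πr))
β=24°: printed 2.5268 | uniform 5.1000, cycloidal 2.5268, simple-harmonic 3.5038
β=36°: printed 6.8139 | uniform 7.6500, cycloidal 6.8139, simple-harmonic 7.1703
β=60°: printed 15.4556 | uniform 12.7500, cycloidal 15.4556, simple-harmonic 14.5104
only one law matches every sample → cycloidal

cycloidal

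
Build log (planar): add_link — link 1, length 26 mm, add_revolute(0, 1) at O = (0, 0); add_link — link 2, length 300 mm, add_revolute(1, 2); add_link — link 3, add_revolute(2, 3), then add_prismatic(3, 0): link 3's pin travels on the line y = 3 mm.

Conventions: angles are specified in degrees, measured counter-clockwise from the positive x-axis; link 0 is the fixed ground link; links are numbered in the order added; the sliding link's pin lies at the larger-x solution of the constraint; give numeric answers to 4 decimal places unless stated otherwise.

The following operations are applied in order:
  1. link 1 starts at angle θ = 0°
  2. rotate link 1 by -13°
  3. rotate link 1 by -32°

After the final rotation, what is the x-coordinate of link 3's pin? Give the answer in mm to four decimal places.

geometry: r = 26 mm, L = 300 mm, e = 3 mm; θ starts at 0°
rotate link 1 by -13°: θ ← 0° -13° = -13°
rotate link 1 by -32°: θ ← -13° -32° = -45°
crank pin P = (r cos θ, r sin θ) = (18.384776, -18.384776)
h = r sin θ − e = -18.384776 − 3 = -21.384776
x = r cos θ + √(L² − h²) = 18.384776 + 299.236848 = 317.621625

317.6216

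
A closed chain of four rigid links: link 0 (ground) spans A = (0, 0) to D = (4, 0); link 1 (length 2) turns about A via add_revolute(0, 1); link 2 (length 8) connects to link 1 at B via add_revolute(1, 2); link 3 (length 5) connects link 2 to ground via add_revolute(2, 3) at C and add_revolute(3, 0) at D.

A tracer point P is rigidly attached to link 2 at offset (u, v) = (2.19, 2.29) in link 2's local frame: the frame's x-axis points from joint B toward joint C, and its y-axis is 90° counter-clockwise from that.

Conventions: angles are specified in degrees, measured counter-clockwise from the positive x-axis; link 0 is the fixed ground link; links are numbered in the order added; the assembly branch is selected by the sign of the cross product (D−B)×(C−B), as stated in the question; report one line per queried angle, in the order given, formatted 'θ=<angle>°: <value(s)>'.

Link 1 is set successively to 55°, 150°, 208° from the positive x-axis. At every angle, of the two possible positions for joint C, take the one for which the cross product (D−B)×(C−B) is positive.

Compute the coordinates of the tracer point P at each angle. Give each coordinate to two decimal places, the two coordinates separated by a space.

A=(0,0), D=(4.00,0)
θ=55°: B = A + 2.00·(cos55°, sin55°) = (1.1472, 1.6383)
θ=55°: |BD| = 3.2898
θ=55°: circle(B,8.00) ∩ circle(D,5.00): a=7.5723, h=2.5807
θ=55°:   candidates: C₊=(8.9989,0.1053) cross=8.490; C₋=(6.4285,-4.3706) cross=-8.490
θ=55°:   branch + wants cross > 0 → take C=(8.9989,0.1053) (cross=8.490)
θ=55°: ex = (C−B)/|BC| = (0.9815,-0.1916); ey = (0.1916,0.9815)
θ=55°: P = B + 2.19·ex + 2.29·ey = (3.7354,3.4662)
θ=150°: B = A + 2.00·(cos150°, sin150°) = (-1.7321, 1.0000)
θ=150°: |BD| = 5.8186
θ=150°: circle(B,8.00) ∩ circle(D,5.00): a=6.2606, h=4.9804
θ=150°:   candidates: C₊=(5.2914,4.8304) cross=28.979; C₋=(3.5795,-4.9823) cross=-28.979
θ=150°:   branch + wants cross > 0 → take C=(5.2914,4.8304) (cross=28.979)
θ=150°: ex = (C−B)/|BC| = (0.8779,0.4788); ey = (-0.4788,0.8779)
θ=150°: P = B + 2.19·ex + 2.29·ey = (-0.9058,4.0590)
θ=208°: B = A + 2.00·(cos208°, sin208°) = (-1.7659, -0.9389)
θ=208°: |BD| = 5.8418
θ=208°: circle(B,8.00) ∩ circle(D,5.00): a=6.2589, h=4.9826
θ=208°:   candidates: C₊=(3.6108,4.9848) cross=29.107; C₋=(5.2125,-4.8508) cross=-29.107
θ=208°:   branch + wants cross > 0 → take C=(3.6108,4.9848) (cross=29.107)
θ=208°: ex = (C−B)/|BC| = (0.6721,0.7405); ey = (-0.7405,0.6721)
θ=208°: P = B + 2.19·ex + 2.29·ey = (-1.9897,2.2218)

θ=55°: 3.74 3.47
θ=150°: -0.91 4.06
θ=208°: -1.99 2.22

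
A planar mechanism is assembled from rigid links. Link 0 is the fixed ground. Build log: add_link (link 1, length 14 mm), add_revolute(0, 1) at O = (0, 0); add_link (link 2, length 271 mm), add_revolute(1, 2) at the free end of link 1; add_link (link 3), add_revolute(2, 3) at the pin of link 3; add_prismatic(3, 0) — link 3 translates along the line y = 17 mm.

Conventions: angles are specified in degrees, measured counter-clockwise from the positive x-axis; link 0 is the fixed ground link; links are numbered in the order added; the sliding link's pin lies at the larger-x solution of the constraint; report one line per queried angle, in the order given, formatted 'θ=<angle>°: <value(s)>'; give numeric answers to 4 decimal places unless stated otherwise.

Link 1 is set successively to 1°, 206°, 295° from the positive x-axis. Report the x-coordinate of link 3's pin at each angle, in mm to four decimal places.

geometry: r = 14 mm, L = 271 mm, e = 17 mm
θ=1°: crank pin P = (r cos θ, r sin θ) = (13.997868, 0.244334)
θ=1°: h = r sin θ − e = 0.244334 − 17 = -16.755666
θ=1°: x = r cos θ + √(L² − h²) = 13.997868 + 270.481511 = 284.479378
θ=206°: crank pin P = (r cos θ, r sin θ) = (-12.583117, -6.137196)
θ=206°: h = r sin θ − e = -6.137196 − 17 = -23.137196
θ=206°: x = r cos θ + √(L² − h²) = -12.583117 + 270.010500 = 257.427383
θ=295°: crank pin P = (r cos θ, r sin θ) = (5.916656, -12.688309)
θ=295°: h = r sin θ − e = -12.688309 − 17 = -29.688309
θ=295°: x = r cos θ + √(L² − h²) = 5.916656 + 269.368900 = 275.285556

θ=1°: 284.4794
θ=206°: 257.4274
θ=295°: 275.2856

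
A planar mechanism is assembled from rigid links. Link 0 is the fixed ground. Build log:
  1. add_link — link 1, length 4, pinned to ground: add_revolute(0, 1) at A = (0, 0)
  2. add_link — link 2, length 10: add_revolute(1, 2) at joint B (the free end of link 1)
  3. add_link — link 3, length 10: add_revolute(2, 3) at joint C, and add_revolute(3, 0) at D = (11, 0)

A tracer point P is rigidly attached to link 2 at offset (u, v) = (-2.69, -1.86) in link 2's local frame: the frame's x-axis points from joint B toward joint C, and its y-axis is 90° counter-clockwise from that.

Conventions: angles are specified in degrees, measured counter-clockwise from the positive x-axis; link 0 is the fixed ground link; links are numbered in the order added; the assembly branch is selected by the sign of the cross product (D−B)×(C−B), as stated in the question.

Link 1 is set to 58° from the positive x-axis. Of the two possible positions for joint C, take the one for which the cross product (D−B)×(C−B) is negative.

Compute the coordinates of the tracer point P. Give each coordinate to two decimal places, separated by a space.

A=(0,0), D=(11.00,0)
B = A + 4.00·(cos58°, sin58°) = (2.1197, 3.3922)
|BD| = 9.5062
circle(B,10.00) ∩ circle(D,10.00): a=4.7531, h=8.7982
  candidates: C₊=(9.6994,9.9151) cross=83.637; C₋=(3.4203,-6.5229) cross=-83.637
  branch - wants cross < 0 → take C=(3.4203,-6.5229) (cross=-83.637)
ex = (C−B)/|BC| = (0.1301,-0.9915); ey = (0.9915,0.1301)
P = B + -2.69·ex + -1.86·ey = (-0.0744,5.8174)

-0.07 5.82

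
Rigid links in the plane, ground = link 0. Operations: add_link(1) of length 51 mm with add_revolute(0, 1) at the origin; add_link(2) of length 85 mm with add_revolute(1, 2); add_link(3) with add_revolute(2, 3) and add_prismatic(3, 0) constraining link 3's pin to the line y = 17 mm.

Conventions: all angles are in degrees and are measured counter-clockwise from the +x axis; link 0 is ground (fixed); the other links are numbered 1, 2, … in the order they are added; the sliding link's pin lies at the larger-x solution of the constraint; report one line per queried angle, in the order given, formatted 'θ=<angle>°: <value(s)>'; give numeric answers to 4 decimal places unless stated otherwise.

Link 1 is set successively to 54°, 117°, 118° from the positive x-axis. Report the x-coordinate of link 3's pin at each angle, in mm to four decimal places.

geometry: r = 51 mm, L = 85 mm, e = 17 mm
θ=54°: crank pin P = (r cos θ, r sin θ) = (29.977048, 41.259867)
θ=54°: h = r sin θ − e = 41.259867 − 17 = 24.259867
θ=54°: x = r cos θ + √(L² − h²) = 29.977048 + 81.464464 = 111.441512
θ=117°: crank pin P = (r cos θ, r sin θ) = (-23.153515, 45.441333)
θ=117°: h = r sin θ − e = 45.441333 − 17 = 28.441333
θ=117°: x = r cos θ + √(L² − h²) = -23.153515 + 80.100503 = 56.946988
θ=118°: crank pin P = (r cos θ, r sin θ) = (-23.943050, 45.030327)
θ=118°: h = r sin θ − e = 45.030327 − 17 = 28.030327
θ=118°: x = r cos θ + √(L² − h²) = -23.943050 + 80.245254 = 56.302204

θ=54°: 111.4415
θ=117°: 56.9470
θ=118°: 56.3022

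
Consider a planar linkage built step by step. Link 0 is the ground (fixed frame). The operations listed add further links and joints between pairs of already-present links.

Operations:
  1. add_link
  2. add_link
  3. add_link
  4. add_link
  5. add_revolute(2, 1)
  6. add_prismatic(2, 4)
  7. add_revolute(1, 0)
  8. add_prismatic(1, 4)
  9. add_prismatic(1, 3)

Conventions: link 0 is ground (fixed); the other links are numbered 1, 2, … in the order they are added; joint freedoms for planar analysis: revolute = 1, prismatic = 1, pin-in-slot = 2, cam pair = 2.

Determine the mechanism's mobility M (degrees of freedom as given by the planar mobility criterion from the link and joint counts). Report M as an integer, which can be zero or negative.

ground; <1,0,0>
#1 <2,0,0>
#2 <3,0,0>
#3 <4,0,0>
#4 <5,0,0>
R:2↔1 J1 <5,1,0>
P:2↔4 J1 <5,2,0>
R:1↔0 J1 <5,3,0>
P:1↔4 J1 <5,4,0>
P:1↔3 J1 <5,5,0>
3×4 − 2×5 − 1×0 = 2

M = 2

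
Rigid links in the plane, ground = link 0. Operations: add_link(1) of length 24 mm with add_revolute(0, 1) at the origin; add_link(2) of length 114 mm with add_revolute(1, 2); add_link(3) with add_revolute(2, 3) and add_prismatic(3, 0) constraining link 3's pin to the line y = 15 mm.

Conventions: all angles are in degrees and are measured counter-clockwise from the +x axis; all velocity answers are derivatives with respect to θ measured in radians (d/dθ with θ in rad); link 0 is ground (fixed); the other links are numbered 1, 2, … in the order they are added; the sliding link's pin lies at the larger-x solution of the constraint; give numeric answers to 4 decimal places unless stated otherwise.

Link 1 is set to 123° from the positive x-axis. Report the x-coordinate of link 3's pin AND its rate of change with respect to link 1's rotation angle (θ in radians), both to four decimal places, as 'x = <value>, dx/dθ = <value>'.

geometry: r = 24 mm, L = 114 mm, e = 15 mm
crank pin P = (r cos θ, r sin θ) = (-13.071337, 20.128094)
h = r sin θ − e = 20.128094 − 15 = 5.128094
x = r cos θ + √(L² − h²) = -13.071337 + 113.884602 = 100.813266
dx/dθ = −r sin θ − h·r cos θ/√(L² − h²) (θ in radians; h = 5.128094) = -19.539506

x = 100.8133, dx/dθ = -19.5395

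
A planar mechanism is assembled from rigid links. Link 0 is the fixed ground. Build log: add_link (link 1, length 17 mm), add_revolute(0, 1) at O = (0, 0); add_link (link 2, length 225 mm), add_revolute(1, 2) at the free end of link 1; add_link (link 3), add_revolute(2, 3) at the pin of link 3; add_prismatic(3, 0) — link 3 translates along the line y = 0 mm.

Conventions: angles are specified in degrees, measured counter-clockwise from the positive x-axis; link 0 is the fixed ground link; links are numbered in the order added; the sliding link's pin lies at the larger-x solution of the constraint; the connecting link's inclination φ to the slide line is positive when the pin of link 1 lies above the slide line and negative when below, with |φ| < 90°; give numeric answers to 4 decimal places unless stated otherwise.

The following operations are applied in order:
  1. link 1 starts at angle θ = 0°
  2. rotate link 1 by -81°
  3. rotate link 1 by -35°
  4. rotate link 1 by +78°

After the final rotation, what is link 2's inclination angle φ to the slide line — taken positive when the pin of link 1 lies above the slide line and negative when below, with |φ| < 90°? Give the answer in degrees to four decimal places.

geometry: r = 17 mm, L = 225 mm, e = 0 mm; θ starts at 0°
rotate link 1 by -81°: θ ← 0° -81° = -81°
rotate link 1 by -35°: θ ← -81° -35° = -116°
rotate link 1 by +78°: θ ← -116° +78° = -38°
h = r sin θ − e = -10.466245 − 0 = -10.466245
sin φ = h / L = -10.466245 / 225 = -0.04651664
φ = arcsin(-0.04651664) = -2.666170°

-2.6662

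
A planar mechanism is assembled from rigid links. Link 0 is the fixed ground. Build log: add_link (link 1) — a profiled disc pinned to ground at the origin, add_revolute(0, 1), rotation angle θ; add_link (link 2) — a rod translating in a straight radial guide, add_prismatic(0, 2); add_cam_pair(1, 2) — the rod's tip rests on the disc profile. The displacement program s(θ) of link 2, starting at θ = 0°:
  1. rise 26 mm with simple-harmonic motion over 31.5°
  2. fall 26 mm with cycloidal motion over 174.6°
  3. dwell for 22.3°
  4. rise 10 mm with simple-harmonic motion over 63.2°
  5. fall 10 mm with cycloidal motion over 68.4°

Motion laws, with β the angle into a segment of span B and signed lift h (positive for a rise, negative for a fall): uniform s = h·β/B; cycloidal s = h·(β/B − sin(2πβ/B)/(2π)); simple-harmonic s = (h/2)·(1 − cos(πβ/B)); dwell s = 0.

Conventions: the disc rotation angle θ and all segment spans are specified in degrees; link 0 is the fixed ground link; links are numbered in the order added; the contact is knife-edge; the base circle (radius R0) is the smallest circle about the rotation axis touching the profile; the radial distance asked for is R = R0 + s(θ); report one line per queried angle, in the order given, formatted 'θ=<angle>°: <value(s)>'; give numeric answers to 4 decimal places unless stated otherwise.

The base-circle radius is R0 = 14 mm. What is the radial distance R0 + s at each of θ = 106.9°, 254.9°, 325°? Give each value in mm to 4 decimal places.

seg 1 [0°–31.5°] simple-harmonic, h=26: full span → s += 26 → s = 26.0000
seg 2 [31.5°–206.1°] cycloidal, h=-26: θ=106.9° here. β=75.4, B=174.6. -26·(0.4318 − sin(2π·0.4318)/(2π)) = -9.5096 → s = 16.4904
seg 2 [31.5°–206.1°] cycloidal, h=-26: full span → s += -26 → s = 0.0000
seg 3 [206.1°–228.4°] dwell: s stays 0.0000
seg 4 [228.4°–291.6°] simple-harmonic, h=10: θ=254.9° here. β=26.5, B=63.2. 10/2·(1 − cos(π·0.4193)) = 3.7460 → s = 3.7460
seg 4 [228.4°–291.6°] simple-harmonic, h=10: full span → s += 10 → s = 10.0000
seg 5 [291.6°–360°] cycloidal, h=-10: θ=325° here. β=33.4, B=68.4. -10·(0.4883 − sin(2π·0.4883)/(2π)) = -4.7662 → s = 5.2338
θ=106.9°: R = R0 + s = 14 + 16.4904 = 30.4904
θ=254.9°: R = R0 + s = 14 + 3.7460 = 17.7460
θ=325°: R = R0 + s = 14 + 5.2338 = 19.2338

θ=106.9°: 30.4904
θ=254.9°: 17.7460
θ=325°: 19.2338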